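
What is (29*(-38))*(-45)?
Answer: 49590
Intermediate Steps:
(29*(-38))*(-45) = -1102*(-45) = 49590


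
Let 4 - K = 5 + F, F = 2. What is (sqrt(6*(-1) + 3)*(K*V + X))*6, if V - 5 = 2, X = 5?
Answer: -96*I*sqrt(3) ≈ -166.28*I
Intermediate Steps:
V = 7 (V = 5 + 2 = 7)
K = -3 (K = 4 - (5 + 2) = 4 - 1*7 = 4 - 7 = -3)
(sqrt(6*(-1) + 3)*(K*V + X))*6 = (sqrt(6*(-1) + 3)*(-3*7 + 5))*6 = (sqrt(-6 + 3)*(-21 + 5))*6 = (sqrt(-3)*(-16))*6 = ((I*sqrt(3))*(-16))*6 = -16*I*sqrt(3)*6 = -96*I*sqrt(3)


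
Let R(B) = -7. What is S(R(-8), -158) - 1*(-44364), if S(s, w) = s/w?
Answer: 7009519/158 ≈ 44364.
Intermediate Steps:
S(R(-8), -158) - 1*(-44364) = -7/(-158) - 1*(-44364) = -7*(-1/158) + 44364 = 7/158 + 44364 = 7009519/158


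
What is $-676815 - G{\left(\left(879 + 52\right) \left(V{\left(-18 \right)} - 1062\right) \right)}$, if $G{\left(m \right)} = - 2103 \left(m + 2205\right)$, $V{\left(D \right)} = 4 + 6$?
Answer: $-2055743136$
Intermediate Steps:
$V{\left(D \right)} = 10$
$G{\left(m \right)} = -4637115 - 2103 m$ ($G{\left(m \right)} = - 2103 \left(2205 + m\right) = -4637115 - 2103 m$)
$-676815 - G{\left(\left(879 + 52\right) \left(V{\left(-18 \right)} - 1062\right) \right)} = -676815 - \left(-4637115 - 2103 \left(879 + 52\right) \left(10 - 1062\right)\right) = -676815 - \left(-4637115 - 2103 \cdot 931 \left(-1052\right)\right) = -676815 - \left(-4637115 - -2059703436\right) = -676815 - \left(-4637115 + 2059703436\right) = -676815 - 2055066321 = -2055743136$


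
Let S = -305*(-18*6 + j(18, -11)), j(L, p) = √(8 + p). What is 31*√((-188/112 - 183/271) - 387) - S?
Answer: -32940 + 305*I*√3 + 31*I*√5604529049/3794 ≈ -32940.0 + 1140.0*I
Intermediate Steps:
S = 32940 - 305*I*√3 (S = -305*(-18*6 + √(8 - 11)) = -305*(-108 + √(-3)) = -305*(-108 + I*√3) = 32940 - 305*I*√3 ≈ 32940.0 - 528.28*I)
31*√((-188/112 - 183/271) - 387) - S = 31*√((-188/112 - 183/271) - 387) - (32940 - 305*I*√3) = 31*√((-188*1/112 - 183*1/271) - 387) + (-32940 + 305*I*√3) = 31*√((-47/28 - 183/271) - 387) + (-32940 + 305*I*√3) = 31*√(-17861/7588 - 387) + (-32940 + 305*I*√3) = 31*√(-2954417/7588) + (-32940 + 305*I*√3) = 31*(I*√5604529049/3794) + (-32940 + 305*I*√3) = 31*I*√5604529049/3794 + (-32940 + 305*I*√3) = -32940 + 305*I*√3 + 31*I*√5604529049/3794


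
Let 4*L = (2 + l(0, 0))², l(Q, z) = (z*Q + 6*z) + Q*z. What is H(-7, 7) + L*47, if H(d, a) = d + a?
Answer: 47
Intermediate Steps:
H(d, a) = a + d
l(Q, z) = 6*z + 2*Q*z (l(Q, z) = (Q*z + 6*z) + Q*z = (6*z + Q*z) + Q*z = 6*z + 2*Q*z)
L = 1 (L = (2 + 2*0*(3 + 0))²/4 = (2 + 2*0*3)²/4 = (2 + 0)²/4 = (¼)*2² = (¼)*4 = 1)
H(-7, 7) + L*47 = (7 - 7) + 1*47 = 0 + 47 = 47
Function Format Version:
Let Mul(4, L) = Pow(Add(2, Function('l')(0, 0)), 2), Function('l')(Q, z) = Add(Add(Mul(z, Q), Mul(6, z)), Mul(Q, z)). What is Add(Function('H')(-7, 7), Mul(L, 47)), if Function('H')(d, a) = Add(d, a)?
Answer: 47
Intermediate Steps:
Function('H')(d, a) = Add(a, d)
Function('l')(Q, z) = Add(Mul(6, z), Mul(2, Q, z)) (Function('l')(Q, z) = Add(Add(Mul(Q, z), Mul(6, z)), Mul(Q, z)) = Add(Add(Mul(6, z), Mul(Q, z)), Mul(Q, z)) = Add(Mul(6, z), Mul(2, Q, z)))
L = 1 (L = Mul(Rational(1, 4), Pow(Add(2, Mul(2, 0, Add(3, 0))), 2)) = Mul(Rational(1, 4), Pow(Add(2, Mul(2, 0, 3)), 2)) = Mul(Rational(1, 4), Pow(Add(2, 0), 2)) = Mul(Rational(1, 4), Pow(2, 2)) = Mul(Rational(1, 4), 4) = 1)
Add(Function('H')(-7, 7), Mul(L, 47)) = Add(Add(7, -7), Mul(1, 47)) = Add(0, 47) = 47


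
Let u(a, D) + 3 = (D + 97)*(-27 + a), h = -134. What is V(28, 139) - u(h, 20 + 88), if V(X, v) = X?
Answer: 33036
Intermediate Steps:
u(a, D) = -3 + (-27 + a)*(97 + D) (u(a, D) = -3 + (D + 97)*(-27 + a) = -3 + (97 + D)*(-27 + a) = -3 + (-27 + a)*(97 + D))
V(28, 139) - u(h, 20 + 88) = 28 - (-2622 - 27*(20 + 88) + 97*(-134) + (20 + 88)*(-134)) = 28 - (-2622 - 27*108 - 12998 + 108*(-134)) = 28 - (-2622 - 2916 - 12998 - 14472) = 28 - 1*(-33008) = 28 + 33008 = 33036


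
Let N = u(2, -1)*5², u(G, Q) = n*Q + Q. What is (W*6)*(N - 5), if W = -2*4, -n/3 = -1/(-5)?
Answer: 720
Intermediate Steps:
n = -⅗ (n = -(-3)/(-5) = -(-3)*(-1)/5 = -3*⅕ = -⅗ ≈ -0.60000)
W = -8
u(G, Q) = 2*Q/5 (u(G, Q) = -3*Q/5 + Q = 2*Q/5)
N = -10 (N = ((⅖)*(-1))*5² = -⅖*25 = -10)
(W*6)*(N - 5) = (-8*6)*(-10 - 5) = -48*(-15) = 720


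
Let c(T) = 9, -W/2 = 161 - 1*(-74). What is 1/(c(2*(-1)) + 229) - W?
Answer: 111861/238 ≈ 470.00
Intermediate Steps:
W = -470 (W = -2*(161 - 1*(-74)) = -2*(161 + 74) = -2*235 = -470)
1/(c(2*(-1)) + 229) - W = 1/(9 + 229) - 1*(-470) = 1/238 + 470 = 111861/238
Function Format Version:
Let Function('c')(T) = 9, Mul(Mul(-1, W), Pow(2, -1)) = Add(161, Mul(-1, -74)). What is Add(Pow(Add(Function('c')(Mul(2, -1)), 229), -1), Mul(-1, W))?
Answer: Rational(111861, 238) ≈ 470.00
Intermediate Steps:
W = -470 (W = Mul(-2, Add(161, Mul(-1, -74))) = Mul(-2, Add(161, 74)) = Mul(-2, 235) = -470)
Add(Pow(Add(Function('c')(Mul(2, -1)), 229), -1), Mul(-1, W)) = Add(Pow(Add(9, 229), -1), Mul(-1, -470)) = Add(Pow(238, -1), 470) = Add(Rational(1, 238), 470) = Rational(111861, 238)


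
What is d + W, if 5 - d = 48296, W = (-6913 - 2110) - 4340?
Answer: -61654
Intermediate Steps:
W = -13363 (W = -9023 - 4340 = -13363)
d = -48291 (d = 5 - 1*48296 = 5 - 48296 = -48291)
d + W = -48291 - 13363 = -61654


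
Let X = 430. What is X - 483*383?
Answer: -184559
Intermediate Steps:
X - 483*383 = 430 - 483*383 = 430 - 184989 = -184559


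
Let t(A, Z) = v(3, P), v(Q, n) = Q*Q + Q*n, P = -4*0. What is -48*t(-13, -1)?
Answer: -432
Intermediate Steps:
P = 0
v(Q, n) = Q² + Q*n
t(A, Z) = 9 (t(A, Z) = 3*(3 + 0) = 3*3 = 9)
-48*t(-13, -1) = -48*9 = -432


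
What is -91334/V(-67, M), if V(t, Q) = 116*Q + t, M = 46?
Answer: -91334/5269 ≈ -17.334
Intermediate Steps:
V(t, Q) = t + 116*Q
-91334/V(-67, M) = -91334/(-67 + 116*46) = -91334/(-67 + 5336) = -91334/5269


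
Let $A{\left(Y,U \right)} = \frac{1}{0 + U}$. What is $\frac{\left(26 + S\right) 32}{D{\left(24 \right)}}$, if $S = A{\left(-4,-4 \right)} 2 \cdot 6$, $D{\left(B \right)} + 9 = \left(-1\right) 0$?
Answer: $- \frac{736}{9} \approx -81.778$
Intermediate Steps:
$A{\left(Y,U \right)} = \frac{1}{U}$
$D{\left(B \right)} = -9$ ($D{\left(B \right)} = -9 - 0 = -9 + 0 = -9$)
$S = -3$ ($S = \frac{1}{-4} \cdot 2 \cdot 6 = \left(- \frac{1}{4}\right) 2 \cdot 6 = \left(- \frac{1}{2}\right) 6 = -3$)
$\frac{\left(26 + S\right) 32}{D{\left(24 \right)}} = \frac{\left(26 - 3\right) 32}{-9} = 23 \cdot 32 \left(- \frac{1}{9}\right) = 736 \left(- \frac{1}{9}\right) = - \frac{736}{9}$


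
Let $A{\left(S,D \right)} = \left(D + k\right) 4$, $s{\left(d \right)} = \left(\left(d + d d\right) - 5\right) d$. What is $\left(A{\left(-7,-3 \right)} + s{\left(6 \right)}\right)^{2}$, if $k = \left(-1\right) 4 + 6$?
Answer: $47524$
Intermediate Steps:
$s{\left(d \right)} = d \left(-5 + d + d^{2}\right)$ ($s{\left(d \right)} = \left(\left(d + d^{2}\right) - 5\right) d = \left(-5 + d + d^{2}\right) d = d \left(-5 + d + d^{2}\right)$)
$k = 2$ ($k = -4 + 6 = 2$)
$A{\left(S,D \right)} = 8 + 4 D$ ($A{\left(S,D \right)} = \left(D + 2\right) 4 = \left(2 + D\right) 4 = 8 + 4 D$)
$\left(A{\left(-7,-3 \right)} + s{\left(6 \right)}\right)^{2} = \left(\left(8 + 4 \left(-3\right)\right) + 6 \left(-5 + 6 + 6^{2}\right)\right)^{2} = \left(\left(8 - 12\right) + 6 \left(-5 + 6 + 36\right)\right)^{2} = \left(-4 + 6 \cdot 37\right)^{2} = \left(-4 + 222\right)^{2} = 218^{2} = 47524$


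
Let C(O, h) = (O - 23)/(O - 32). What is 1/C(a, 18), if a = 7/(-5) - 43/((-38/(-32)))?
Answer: 6613/5758 ≈ 1.1485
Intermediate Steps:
a = -3573/95 (a = 7*(-1/5) - 43/((-38*(-1/32))) = -7/5 - 43/19/16 = -7/5 - 43*16/19 = -7/5 - 688/19 = -3573/95 ≈ -37.611)
C(O, h) = (-23 + O)/(-32 + O)
1/C(a, 18) = 1/((-23 - 3573/95)/(-32 - 3573/95)) = 1/(-5758/95/(-6613/95)) = 1/(-95/6613*(-5758/95)) = 1/(5758/6613) = 6613/5758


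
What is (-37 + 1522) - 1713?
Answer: -228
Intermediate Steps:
(-37 + 1522) - 1713 = 1485 - 1713 = -228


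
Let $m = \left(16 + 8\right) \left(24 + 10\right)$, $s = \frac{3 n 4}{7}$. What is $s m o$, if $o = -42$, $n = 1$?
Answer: $-58752$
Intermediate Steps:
$s = \frac{12}{7}$ ($s = \frac{3 \cdot 1 \cdot 4}{7} = 3 \cdot 4 \cdot \frac{1}{7} = 12 \cdot \frac{1}{7} = \frac{12}{7} \approx 1.7143$)
$m = 816$ ($m = 24 \cdot 34 = 816$)
$s m o = \frac{12}{7} \cdot 816 \left(-42\right) = \frac{9792}{7} \left(-42\right) = -58752$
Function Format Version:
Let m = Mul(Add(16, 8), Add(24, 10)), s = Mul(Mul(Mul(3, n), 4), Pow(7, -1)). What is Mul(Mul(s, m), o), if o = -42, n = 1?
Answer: -58752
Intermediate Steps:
s = Rational(12, 7) (s = Mul(Mul(Mul(3, 1), 4), Pow(7, -1)) = Mul(Mul(3, 4), Rational(1, 7)) = Mul(12, Rational(1, 7)) = Rational(12, 7) ≈ 1.7143)
m = 816 (m = Mul(24, 34) = 816)
Mul(Mul(s, m), o) = Mul(Mul(Rational(12, 7), 816), -42) = Mul(Rational(9792, 7), -42) = -58752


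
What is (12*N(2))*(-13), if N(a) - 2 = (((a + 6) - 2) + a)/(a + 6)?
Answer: -468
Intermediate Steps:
N(a) = 2 + (4 + 2*a)/(6 + a) (N(a) = 2 + (((a + 6) - 2) + a)/(a + 6) = 2 + (((6 + a) - 2) + a)/(6 + a) = 2 + ((4 + a) + a)/(6 + a) = 2 + (4 + 2*a)/(6 + a))
(12*N(2))*(-13) = (12*(4*(4 + 2)/(6 + 2)))*(-13) = (12*(4*6/8))*(-13) = (12*(4*(1/8)*6))*(-13) = (12*3)*(-13) = 36*(-13) = -468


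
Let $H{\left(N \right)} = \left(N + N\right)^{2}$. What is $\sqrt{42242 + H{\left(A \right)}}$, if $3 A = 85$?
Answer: $\frac{\sqrt{409078}}{3} \approx 213.2$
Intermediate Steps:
$A = \frac{85}{3}$ ($A = \frac{1}{3} \cdot 85 = \frac{85}{3} \approx 28.333$)
$H{\left(N \right)} = 4 N^{2}$ ($H{\left(N \right)} = \left(2 N\right)^{2} = 4 N^{2}$)
$\sqrt{42242 + H{\left(A \right)}} = \sqrt{42242 + 4 \left(\frac{85}{3}\right)^{2}} = \sqrt{42242 + 4 \cdot \frac{7225}{9}} = \sqrt{42242 + \frac{28900}{9}} = \sqrt{\frac{409078}{9}} = \frac{\sqrt{409078}}{3}$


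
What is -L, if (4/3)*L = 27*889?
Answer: -72009/4 ≈ -18002.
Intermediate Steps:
L = 72009/4 (L = 3*(27*889)/4 = (¾)*24003 = 72009/4 ≈ 18002.)
-L = -1*72009/4 = -72009/4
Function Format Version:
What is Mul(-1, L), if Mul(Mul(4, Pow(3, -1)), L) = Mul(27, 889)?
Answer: Rational(-72009, 4) ≈ -18002.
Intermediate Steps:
L = Rational(72009, 4) (L = Mul(Rational(3, 4), Mul(27, 889)) = Mul(Rational(3, 4), 24003) = Rational(72009, 4) ≈ 18002.)
Mul(-1, L) = Mul(-1, Rational(72009, 4)) = Rational(-72009, 4)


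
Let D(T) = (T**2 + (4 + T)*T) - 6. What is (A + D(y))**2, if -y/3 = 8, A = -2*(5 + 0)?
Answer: 1081600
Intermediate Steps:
A = -10 (A = -2*5 = -10)
y = -24 (y = -3*8 = -24)
D(T) = -6 + T**2 + T*(4 + T) (D(T) = (T**2 + T*(4 + T)) - 6 = -6 + T**2 + T*(4 + T))
(A + D(y))**2 = (-10 + (-6 + 2*(-24)**2 + 4*(-24)))**2 = (-10 + (-6 + 2*576 - 96))**2 = (-10 + (-6 + 1152 - 96))**2 = (-10 + 1050)**2 = 1040**2 = 1081600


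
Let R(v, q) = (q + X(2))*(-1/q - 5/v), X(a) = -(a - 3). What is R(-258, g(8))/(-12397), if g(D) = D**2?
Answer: -2015/102349632 ≈ -1.9687e-5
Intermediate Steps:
X(a) = 3 - a (X(a) = -(-3 + a) = 3 - a)
R(v, q) = (1 + q)*(-1/q - 5/v) (R(v, q) = (q + (3 - 1*2))*(-1/q - 5/v) = (q + (3 - 2))*(-1/q - 5/v) = (q + 1)*(-1/q - 5/v) = (1 + q)*(-1/q - 5/v))
R(-258, g(8))/(-12397) = (-1 - 1/(8**2) - 5/(-258) - 5*8**2/(-258))/(-12397) = (-1 - 1/64 - 5*(-1/258) - 5*64*(-1/258))*(-1/12397) = (-1 - 1*1/64 + 5/258 + 160/129)*(-1/12397) = (-1 - 1/64 + 5/258 + 160/129)*(-1/12397) = (2015/8256)*(-1/12397) = -2015/102349632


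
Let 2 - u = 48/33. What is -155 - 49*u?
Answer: -1999/11 ≈ -181.73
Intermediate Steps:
u = 6/11 (u = 2 - 48/33 = 2 - 1*16/11 = 2 - 16/11 = 6/11 ≈ 0.54545)
-155 - 49*u = -155 - 49*6/11 = -155 - 294/11 = -1999/11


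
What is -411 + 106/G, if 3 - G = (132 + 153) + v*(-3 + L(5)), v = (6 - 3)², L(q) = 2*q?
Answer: -141901/345 ≈ -411.31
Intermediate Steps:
v = 9 (v = 3² = 9)
G = -345 (G = 3 - ((132 + 153) + 9*(-3 + 2*5)) = 3 - (285 + 9*(-3 + 10)) = 3 - (285 + 9*7) = 3 - (285 + 63) = 3 - 1*348 = 3 - 348 = -345)
-411 + 106/G = -411 + 106/(-345) = -411 + 106*(-1/345) = -411 - 106/345 = -141901/345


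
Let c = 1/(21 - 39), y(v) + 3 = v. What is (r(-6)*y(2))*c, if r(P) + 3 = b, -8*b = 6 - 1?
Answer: -29/144 ≈ -0.20139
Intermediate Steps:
y(v) = -3 + v
b = -5/8 (b = -(6 - 1)/8 = -⅛*5 = -5/8 ≈ -0.62500)
r(P) = -29/8 (r(P) = -3 - 5/8 = -29/8)
c = -1/18 (c = 1/(-18) = -1/18 ≈ -0.055556)
(r(-6)*y(2))*c = -29*(-3 + 2)/8*(-1/18) = -29/8*(-1)*(-1/18) = (29/8)*(-1/18) = -29/144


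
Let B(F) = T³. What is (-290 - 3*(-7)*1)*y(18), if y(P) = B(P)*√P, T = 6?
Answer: -174312*√2 ≈ -2.4651e+5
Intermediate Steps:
B(F) = 216 (B(F) = 6³ = 216)
y(P) = 216*√P
(-290 - 3*(-7)*1)*y(18) = (-290 - 3*(-7)*1)*(216*√18) = (-290 + 21*1)*(216*(3*√2)) = (-290 + 21)*(648*√2) = -174312*√2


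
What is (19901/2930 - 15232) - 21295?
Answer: -107004209/2930 ≈ -36520.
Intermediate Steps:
(19901/2930 - 15232) - 21295 = -44609859/2930 - 21295 = -107004209/2930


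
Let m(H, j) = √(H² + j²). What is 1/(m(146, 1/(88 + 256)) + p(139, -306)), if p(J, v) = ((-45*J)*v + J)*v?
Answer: -69313621451904/40599463551054183649279 - 344*√2522450177/40599463551054183649279 ≈ -1.7073e-9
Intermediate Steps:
p(J, v) = v*(J - 45*J*v) (p(J, v) = (-45*J*v + J)*v = (J - 45*J*v)*v = v*(J - 45*J*v))
1/(m(146, 1/(88 + 256)) + p(139, -306)) = 1/(√(146² + (1/(88 + 256))²) + 139*(-306)*(1 - 45*(-306))) = 1/(√(21316 + (1/344)²) + 139*(-306)*(1 + 13770)) = 1/(√(21316 + (1/344)²) + 139*(-306)*13771) = 1/(√(21316 + 1/118336) - 585735714) = 1/(√(2522450177/118336) - 585735714) = 1/(√2522450177/344 - 585735714) = 1/(-585735714 + √2522450177/344)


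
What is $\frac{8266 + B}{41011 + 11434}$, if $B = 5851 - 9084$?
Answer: $\frac{5033}{52445} \approx 0.095967$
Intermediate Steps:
$B = -3233$
$\frac{8266 + B}{41011 + 11434} = \frac{8266 - 3233}{41011 + 11434} = \frac{5033}{52445}$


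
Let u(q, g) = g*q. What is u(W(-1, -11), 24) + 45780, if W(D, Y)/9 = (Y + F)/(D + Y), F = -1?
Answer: 45996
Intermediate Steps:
W(D, Y) = 9*(-1 + Y)/(D + Y) (W(D, Y) = 9*((Y - 1)/(D + Y)) = 9*((-1 + Y)/(D + Y)) = 9*(-1 + Y)/(D + Y))
u(W(-1, -11), 24) + 45780 = 24*(9*(-1 - 11)/(-1 - 11)) + 45780 = 24*(9*(-12)/(-12)) + 45780 = 24*(9*(-1/12)*(-12)) + 45780 = 24*9 + 45780 = 216 + 45780 = 45996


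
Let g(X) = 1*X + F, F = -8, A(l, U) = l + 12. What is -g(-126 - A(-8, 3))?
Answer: 138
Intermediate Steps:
A(l, U) = 12 + l
g(X) = -8 + X (g(X) = 1*X - 8 = X - 8 = -8 + X)
-g(-126 - A(-8, 3)) = -(-8 + (-126 - (12 - 8))) = -(-8 + (-126 - 1*4)) = -(-8 + (-126 - 4)) = -(-8 - 130) = -1*(-138) = 138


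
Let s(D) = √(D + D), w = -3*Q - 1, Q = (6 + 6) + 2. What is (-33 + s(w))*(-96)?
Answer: 3168 - 96*I*√86 ≈ 3168.0 - 890.27*I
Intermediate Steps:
Q = 14 (Q = 12 + 2 = 14)
w = -43 (w = -3*14 - 1 = -42 - 1 = -43)
s(D) = √2*√D (s(D) = √(2*D) = √2*√D)
(-33 + s(w))*(-96) = (-33 + √2*√(-43))*(-96) = (-33 + √2*(I*√43))*(-96) = (-33 + I*√86)*(-96) = 3168 - 96*I*√86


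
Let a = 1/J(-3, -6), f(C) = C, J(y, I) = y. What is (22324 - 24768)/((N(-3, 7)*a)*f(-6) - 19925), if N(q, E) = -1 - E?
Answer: 2444/19941 ≈ 0.12256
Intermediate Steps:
a = -1/3 (a = 1/(-3) = -1/3 ≈ -0.33333)
(22324 - 24768)/((N(-3, 7)*a)*f(-6) - 19925) = (22324 - 24768)/(((-1 - 1*7)*(-1/3))*(-6) - 19925) = -2444/(((-1 - 7)*(-1/3))*(-6) - 19925) = -2444/(-8*(-1/3)*(-6) - 19925) = -2444/((8/3)*(-6) - 19925) = -2444/(-16 - 19925) = -2444/(-19941) = -2444*(-1/19941) = 2444/19941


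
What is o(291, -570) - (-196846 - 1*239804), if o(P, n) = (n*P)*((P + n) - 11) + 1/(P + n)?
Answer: 13542367049/279 ≈ 4.8539e+7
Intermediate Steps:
o(P, n) = 1/(P + n) + P*n*(-11 + P + n) (o(P, n) = (P*n)*(-11 + P + n) + 1/(P + n) = P*n*(-11 + P + n) + 1/(P + n) = 1/(P + n) + P*n*(-11 + P + n))
o(291, -570) - (-196846 - 1*239804) = (1 + 291*(-570)³ - 570*291³ - 11*291*(-570)² - 11*(-570)*291² + 2*291²*(-570)²)/(291 - 570) - (-196846 - 1*239804) = (1 + 291*(-185193000) - 570*24642171 - 11*291*324900 - 11*(-570)*84681 + 2*84681*324900)/(-279) - (-196846 - 239804) = -(1 - 53891163000 - 14046037470 - 1040004900 + 530949870 + 55025713800)/279 - 1*(-436650) = -1/279*(-13420541699) + 436650 = 13420541699/279 + 436650 = 13542367049/279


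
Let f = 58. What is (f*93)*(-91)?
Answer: -490854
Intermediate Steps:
(f*93)*(-91) = (58*93)*(-91) = 5394*(-91) = -490854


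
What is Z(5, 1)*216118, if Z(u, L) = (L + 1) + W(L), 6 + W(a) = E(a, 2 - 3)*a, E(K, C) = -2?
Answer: -1296708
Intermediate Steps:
W(a) = -6 - 2*a
Z(u, L) = -5 - L (Z(u, L) = (L + 1) + (-6 - 2*L) = (1 + L) + (-6 - 2*L) = -5 - L)
Z(5, 1)*216118 = (-5 - 1*1)*216118 = (-5 - 1)*216118 = -6*216118 = -1296708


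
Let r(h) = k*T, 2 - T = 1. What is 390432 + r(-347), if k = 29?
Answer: 390461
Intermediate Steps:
T = 1 (T = 2 - 1*1 = 2 - 1 = 1)
r(h) = 29 (r(h) = 29*1 = 29)
390432 + r(-347) = 390432 + 29 = 390461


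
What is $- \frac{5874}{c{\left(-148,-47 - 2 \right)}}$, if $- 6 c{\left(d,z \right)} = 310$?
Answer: $\frac{17622}{155} \approx 113.69$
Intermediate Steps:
$c{\left(d,z \right)} = - \frac{155}{3}$ ($c{\left(d,z \right)} = \left(- \frac{1}{6}\right) 310 = - \frac{155}{3}$)
$- \frac{5874}{c{\left(-148,-47 - 2 \right)}} = - \frac{5874}{- \frac{155}{3}} = \left(-5874\right) \left(- \frac{3}{155}\right) = \frac{17622}{155}$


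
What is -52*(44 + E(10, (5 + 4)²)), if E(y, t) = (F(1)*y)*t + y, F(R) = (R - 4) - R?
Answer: 165672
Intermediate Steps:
F(R) = -4 (F(R) = (-4 + R) - R = -4)
E(y, t) = y - 4*t*y (E(y, t) = (-4*y)*t + y = -4*t*y + y = y - 4*t*y)
-52*(44 + E(10, (5 + 4)²)) = -52*(44 + 10*(1 - 4*(5 + 4)²)) = -52*(44 + 10*(1 - 4*9²)) = -52*(44 + 10*(1 - 4*81)) = -52*(44 + 10*(1 - 324)) = -52*(44 + 10*(-323)) = -52*(44 - 3230) = -52*(-3186) = 165672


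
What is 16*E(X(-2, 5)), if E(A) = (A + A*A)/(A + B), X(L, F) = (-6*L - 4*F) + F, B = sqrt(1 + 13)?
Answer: 288/5 + 96*sqrt(14)/5 ≈ 129.44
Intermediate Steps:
B = sqrt(14) ≈ 3.7417
X(L, F) = -6*L - 3*F
E(A) = (A + A**2)/(A + sqrt(14)) (E(A) = (A + A*A)/(A + sqrt(14)) = (A + A**2)/(A + sqrt(14)))
16*E(X(-2, 5)) = 16*((-6*(-2) - 3*5)*(1 + (-6*(-2) - 3*5))/((-6*(-2) - 3*5) + sqrt(14))) = 16*((12 - 15)*(1 + (12 - 15))/((12 - 15) + sqrt(14))) = 16*(-3*(1 - 3)/(-3 + sqrt(14))) = 16*(-3*(-2)/(-3 + sqrt(14))) = 16*(6/(-3 + sqrt(14))) = 96/(-3 + sqrt(14))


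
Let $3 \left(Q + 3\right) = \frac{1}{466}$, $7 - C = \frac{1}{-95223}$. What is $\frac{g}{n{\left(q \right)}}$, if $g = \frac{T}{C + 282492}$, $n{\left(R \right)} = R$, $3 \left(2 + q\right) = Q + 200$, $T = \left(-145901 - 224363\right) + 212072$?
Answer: $- \frac{31588194763152}{3591459257934641} \approx -0.0087954$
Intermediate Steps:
$C = \frac{666562}{95223}$ ($C = 7 - \frac{1}{-95223} = 7 - - \frac{1}{95223} = 7 + \frac{1}{95223} = \frac{666562}{95223} \approx 7.0$)
$Q = - \frac{4193}{1398}$ ($Q = -3 + \frac{1}{3 \cdot 466} = -3 + \frac{1}{3} \cdot \frac{1}{466} = -3 + \frac{1}{1398} = - \frac{4193}{1398} \approx -2.9993$)
$T = -158192$ ($T = -370264 + 212072 = -158192$)
$q = \frac{267019}{4194}$ ($q = -2 + \frac{- \frac{4193}{1398} + 200}{3} = -2 + \frac{1}{3} \cdot \frac{275407}{1398} = -2 + \frac{275407}{4194} = \frac{267019}{4194} \approx 63.667$)
$g = - \frac{7531758408}{13450201139}$ ($g = - \frac{158192}{\frac{666562}{95223} + 282492} = - \frac{158192}{\frac{26900402278}{95223}} = \left(-158192\right) \frac{95223}{26900402278} = - \frac{7531758408}{13450201139} \approx -0.55997$)
$\frac{g}{n{\left(q \right)}} = - \frac{7531758408}{13450201139 \cdot \frac{267019}{4194}} = \left(- \frac{7531758408}{13450201139}\right) \frac{4194}{267019} = - \frac{31588194763152}{3591459257934641}$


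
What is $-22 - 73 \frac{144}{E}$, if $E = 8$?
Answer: $-1336$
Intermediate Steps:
$-22 - 73 \frac{144}{E} = -22 - 73 \cdot \frac{144}{8} = -22 - 73 \cdot 144 \cdot \frac{1}{8} = -22 - 1314 = -1336$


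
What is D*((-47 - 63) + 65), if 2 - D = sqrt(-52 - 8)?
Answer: -90 + 90*I*sqrt(15) ≈ -90.0 + 348.57*I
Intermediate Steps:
D = 2 - 2*I*sqrt(15) (D = 2 - sqrt(-52 - 8) = 2 - sqrt(-60) = 2 - 2*I*sqrt(15) ≈ 2.0 - 7.746*I)
D*((-47 - 63) + 65) = (2 - 2*I*sqrt(15))*((-47 - 63) + 65) = (2 - 2*I*sqrt(15))*(-110 + 65) = (2 - 2*I*sqrt(15))*(-45) = -90 + 90*I*sqrt(15)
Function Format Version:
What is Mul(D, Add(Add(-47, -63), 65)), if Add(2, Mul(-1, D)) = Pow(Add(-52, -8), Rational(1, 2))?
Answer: Add(-90, Mul(90, I, Pow(15, Rational(1, 2)))) ≈ Add(-90.000, Mul(348.57, I))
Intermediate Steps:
D = Add(2, Mul(-2, I, Pow(15, Rational(1, 2)))) (D = Add(2, Mul(-1, Pow(Add(-52, -8), Rational(1, 2)))) = Add(2, Mul(-1, Pow(-60, Rational(1, 2)))) = Add(2, Mul(-1, Mul(2, I, Pow(15, Rational(1, 2))))) = Add(2, Mul(-2, I, Pow(15, Rational(1, 2)))) ≈ Add(2.0000, Mul(-7.7460, I)))
Mul(D, Add(Add(-47, -63), 65)) = Mul(Add(2, Mul(-2, I, Pow(15, Rational(1, 2)))), Add(Add(-47, -63), 65)) = Mul(Add(2, Mul(-2, I, Pow(15, Rational(1, 2)))), Add(-110, 65)) = Mul(Add(2, Mul(-2, I, Pow(15, Rational(1, 2)))), -45) = Add(-90, Mul(90, I, Pow(15, Rational(1, 2))))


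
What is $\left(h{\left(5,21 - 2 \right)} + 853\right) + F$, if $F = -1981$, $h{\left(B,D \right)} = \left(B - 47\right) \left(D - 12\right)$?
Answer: $-1422$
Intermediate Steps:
$h{\left(B,D \right)} = \left(-47 + B\right) \left(-12 + D\right)$
$\left(h{\left(5,21 - 2 \right)} + 853\right) + F = \left(\left(564 - 47 \left(21 - 2\right) - 60 + 5 \left(21 - 2\right)\right) + 853\right) - 1981 = \left(\left(564 - 893 - 60 + 5 \cdot 19\right) + 853\right) - 1981 = \left(\left(564 - 893 - 60 + 95\right) + 853\right) - 1981 = \left(-294 + 853\right) - 1981 = 559 - 1981 = -1422$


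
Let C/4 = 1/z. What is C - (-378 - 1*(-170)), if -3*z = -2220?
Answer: 38481/185 ≈ 208.01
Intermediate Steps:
z = 740 (z = -1/3*(-2220) = 740)
C = 1/185 (C = 4/740 = 4*(1/740) = 1/185 ≈ 0.0054054)
C - (-378 - 1*(-170)) = 1/185 - (-378 - 1*(-170)) = 1/185 - (-378 + 170) = 1/185 - 1*(-208) = 1/185 + 208 = 38481/185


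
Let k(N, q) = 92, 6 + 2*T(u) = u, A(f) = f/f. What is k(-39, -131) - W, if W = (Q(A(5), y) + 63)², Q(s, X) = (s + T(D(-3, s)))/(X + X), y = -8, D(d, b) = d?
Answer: -3998321/1024 ≈ -3904.6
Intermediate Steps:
A(f) = 1
T(u) = -3 + u/2
Q(s, X) = (-9/2 + s)/(2*X) (Q(s, X) = (s + (-3 + (½)*(-3)))/(X + X) = (s + (-3 - 3/2))/((2*X)) = (s - 9/2)*(1/(2*X)) = (-9/2 + s)*(1/(2*X)) = (-9/2 + s)/(2*X))
W = 4092529/1024 (W = ((¼)*(-9 + 2*1)/(-8) + 63)² = ((¼)*(-⅛)*(-9 + 2) + 63)² = ((¼)*(-⅛)*(-7) + 63)² = (7/32 + 63)² = (2023/32)² = 4092529/1024 ≈ 3996.6)
k(-39, -131) - W = 92 - 1*4092529/1024 = 92 - 4092529/1024 = -3998321/1024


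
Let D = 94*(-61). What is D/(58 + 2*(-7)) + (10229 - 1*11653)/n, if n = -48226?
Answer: -69116307/530486 ≈ -130.29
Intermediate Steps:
D = -5734
D/(58 + 2*(-7)) + (10229 - 1*11653)/n = -5734/(58 + 2*(-7)) + (10229 - 1*11653)/(-48226) = -5734/(58 - 14) + (10229 - 11653)*(-1/48226) = -5734/44 - 1424*(-1/48226) = -5734*1/44 + 712/24113 = -2867/22 + 712/24113 = -69116307/530486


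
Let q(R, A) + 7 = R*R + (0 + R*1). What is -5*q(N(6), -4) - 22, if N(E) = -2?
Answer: 3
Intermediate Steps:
q(R, A) = -7 + R + R**2 (q(R, A) = -7 + (R*R + (0 + R*1)) = -7 + (R**2 + (0 + R)) = -7 + (R**2 + R) = -7 + (R + R**2) = -7 + R + R**2)
-5*q(N(6), -4) - 22 = -5*(-7 - 2 + (-2)**2) - 22 = -5*(-7 - 2 + 4) - 22 = -5*(-5) - 22 = 25 - 22 = 3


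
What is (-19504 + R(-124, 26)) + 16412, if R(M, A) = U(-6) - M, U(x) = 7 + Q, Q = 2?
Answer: -2959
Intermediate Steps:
U(x) = 9 (U(x) = 7 + 2 = 9)
R(M, A) = 9 - M
(-19504 + R(-124, 26)) + 16412 = (-19504 + (9 - 1*(-124))) + 16412 = (-19504 + (9 + 124)) + 16412 = (-19504 + 133) + 16412 = -19371 + 16412 = -2959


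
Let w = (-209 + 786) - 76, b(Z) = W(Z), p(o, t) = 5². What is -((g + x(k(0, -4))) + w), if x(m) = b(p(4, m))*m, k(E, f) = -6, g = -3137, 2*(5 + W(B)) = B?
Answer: 2681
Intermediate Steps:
W(B) = -5 + B/2
p(o, t) = 25
b(Z) = -5 + Z/2
x(m) = 15*m/2 (x(m) = (-5 + (½)*25)*m = (-5 + 25/2)*m = 15*m/2)
w = 501 (w = 577 - 76 = 501)
-((g + x(k(0, -4))) + w) = -((-3137 + (15/2)*(-6)) + 501) = -((-3137 - 45) + 501) = -(-3182 + 501) = -1*(-2681) = 2681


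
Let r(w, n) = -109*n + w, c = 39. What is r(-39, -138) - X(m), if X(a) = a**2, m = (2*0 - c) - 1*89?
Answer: -1381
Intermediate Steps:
r(w, n) = w - 109*n
m = -128 (m = (2*0 - 1*39) - 1*89 = (0 - 39) - 89 = -39 - 89 = -128)
r(-39, -138) - X(m) = (-39 - 109*(-138)) - 1*(-128)**2 = (-39 + 15042) - 1*16384 = 15003 - 16384 = -1381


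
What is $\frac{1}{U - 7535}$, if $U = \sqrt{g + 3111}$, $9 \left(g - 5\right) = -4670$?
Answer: $- \frac{67815}{510962651} - \frac{3 \sqrt{23374}}{510962651} \approx -0.00013362$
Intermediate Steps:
$g = - \frac{4625}{9}$ ($g = 5 + \frac{1}{9} \left(-4670\right) = 5 - \frac{4670}{9} = - \frac{4625}{9} \approx -513.89$)
$U = \frac{\sqrt{23374}}{3}$ ($U = \sqrt{- \frac{4625}{9} + 3111} = \sqrt{\frac{23374}{9}} = \frac{\sqrt{23374}}{3} \approx 50.962$)
$\frac{1}{U - 7535} = \frac{1}{\frac{\sqrt{23374}}{3} - 7535} = \frac{1}{-7535 + \frac{\sqrt{23374}}{3}}$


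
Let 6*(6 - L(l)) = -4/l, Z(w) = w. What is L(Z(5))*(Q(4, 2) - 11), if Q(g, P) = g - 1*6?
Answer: -1196/15 ≈ -79.733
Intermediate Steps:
Q(g, P) = -6 + g (Q(g, P) = g - 6 = -6 + g)
L(l) = 6 + 2/(3*l) (L(l) = 6 - (-2)/(3*l) = 6 + 2/(3*l))
L(Z(5))*(Q(4, 2) - 11) = (6 + (⅔)/5)*((-6 + 4) - 11) = (6 + (⅔)*(⅕))*(-2 - 11) = (6 + 2/15)*(-13) = (92/15)*(-13) = -1196/15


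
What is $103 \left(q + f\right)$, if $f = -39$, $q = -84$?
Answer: $-12669$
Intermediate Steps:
$103 \left(q + f\right) = 103 \left(-84 - 39\right) = 103 \left(-123\right) = -12669$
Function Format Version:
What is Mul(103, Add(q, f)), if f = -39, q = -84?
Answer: -12669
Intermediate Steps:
Mul(103, Add(q, f)) = Mul(103, Add(-84, -39)) = Mul(103, -123) = -12669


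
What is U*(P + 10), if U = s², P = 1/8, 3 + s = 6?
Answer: 729/8 ≈ 91.125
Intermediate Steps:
s = 3 (s = -3 + 6 = 3)
P = ⅛ ≈ 0.12500
U = 9 (U = 3² = 9)
U*(P + 10) = 9*(⅛ + 10) = 9*(81/8) = 729/8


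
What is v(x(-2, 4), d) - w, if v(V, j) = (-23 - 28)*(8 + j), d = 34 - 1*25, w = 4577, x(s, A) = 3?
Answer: -5444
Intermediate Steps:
d = 9 (d = 34 - 25 = 9)
v(V, j) = -408 - 51*j (v(V, j) = -51*(8 + j) = -408 - 51*j)
v(x(-2, 4), d) - w = (-408 - 51*9) - 1*4577 = (-408 - 459) - 4577 = -867 - 4577 = -5444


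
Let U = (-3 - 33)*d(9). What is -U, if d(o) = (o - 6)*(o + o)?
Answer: 1944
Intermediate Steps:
d(o) = 2*o*(-6 + o) (d(o) = (-6 + o)*(2*o) = 2*o*(-6 + o))
U = -1944 (U = (-3 - 33)*(2*9*(-6 + 9)) = -72*9*3 = -36*54 = -1944)
-U = -1*(-1944) = 1944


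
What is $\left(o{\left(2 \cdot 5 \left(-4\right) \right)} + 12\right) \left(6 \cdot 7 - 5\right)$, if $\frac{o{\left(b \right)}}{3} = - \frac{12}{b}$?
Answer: $\frac{4773}{10} \approx 477.3$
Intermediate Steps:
$o{\left(b \right)} = - \frac{36}{b}$ ($o{\left(b \right)} = 3 \left(- \frac{12}{b}\right) = - \frac{36}{b}$)
$\left(o{\left(2 \cdot 5 \left(-4\right) \right)} + 12\right) \left(6 \cdot 7 - 5\right) = \left(- \frac{36}{2 \cdot 5 \left(-4\right)} + 12\right) \left(6 \cdot 7 - 5\right) = \left(- \frac{36}{10 \left(-4\right)} + 12\right) \left(42 - 5\right) = \left(- \frac{36}{-40} + 12\right) 37 = \left(\left(-36\right) \left(- \frac{1}{40}\right) + 12\right) 37 = \left(\frac{9}{10} + 12\right) 37 = \frac{129}{10} \cdot 37 = \frac{4773}{10}$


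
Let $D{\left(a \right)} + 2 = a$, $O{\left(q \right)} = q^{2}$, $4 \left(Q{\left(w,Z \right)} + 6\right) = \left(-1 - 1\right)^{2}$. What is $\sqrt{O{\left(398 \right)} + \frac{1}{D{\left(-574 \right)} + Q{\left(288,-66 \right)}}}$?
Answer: $\frac{\sqrt{53471012063}}{581} \approx 398.0$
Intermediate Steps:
$Q{\left(w,Z \right)} = -5$ ($Q{\left(w,Z \right)} = -6 + \frac{\left(-1 - 1\right)^{2}}{4} = -6 + \frac{\left(-2\right)^{2}}{4} = -6 + \frac{1}{4} \cdot 4 = -6 + 1 = -5$)
$D{\left(a \right)} = -2 + a$
$\sqrt{O{\left(398 \right)} + \frac{1}{D{\left(-574 \right)} + Q{\left(288,-66 \right)}}} = \sqrt{398^{2} + \frac{1}{\left(-2 - 574\right) - 5}} = \sqrt{158404 + \frac{1}{-576 - 5}} = \sqrt{158404 + \frac{1}{-581}} = \sqrt{158404 - \frac{1}{581}} = \sqrt{\frac{92032723}{581}} = \frac{\sqrt{53471012063}}{581}$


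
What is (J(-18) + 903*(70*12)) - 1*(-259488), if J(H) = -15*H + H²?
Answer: 1018602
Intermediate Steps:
J(H) = H² - 15*H
(J(-18) + 903*(70*12)) - 1*(-259488) = (-18*(-15 - 18) + 903*(70*12)) - 1*(-259488) = (-18*(-33) + 903*840) + 259488 = (594 + 758520) + 259488 = 759114 + 259488 = 1018602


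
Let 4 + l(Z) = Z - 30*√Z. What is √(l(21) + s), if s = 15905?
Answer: √(15922 - 30*√21) ≈ 125.64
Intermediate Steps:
l(Z) = -4 + Z - 30*√Z (l(Z) = -4 + (Z - 30*√Z) = -4 + Z - 30*√Z)
√(l(21) + s) = √((-4 + 21 - 30*√21) + 15905) = √((17 - 30*√21) + 15905) = √(15922 - 30*√21)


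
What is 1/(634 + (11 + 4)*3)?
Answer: 1/679 ≈ 0.0014728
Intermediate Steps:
1/(634 + (11 + 4)*3) = 1/(634 + 15*3) = 1/(634 + 45) = 1/679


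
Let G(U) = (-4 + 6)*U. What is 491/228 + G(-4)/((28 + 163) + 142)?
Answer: 53893/25308 ≈ 2.1295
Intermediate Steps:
G(U) = 2*U
491/228 + G(-4)/((28 + 163) + 142) = 491/228 + (2*(-4))/((28 + 163) + 142) = 491*(1/228) - 8/(191 + 142) = 491/228 - 8/333 = 53893/25308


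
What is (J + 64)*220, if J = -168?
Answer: -22880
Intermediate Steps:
(J + 64)*220 = (-168 + 64)*220 = -104*220 = -22880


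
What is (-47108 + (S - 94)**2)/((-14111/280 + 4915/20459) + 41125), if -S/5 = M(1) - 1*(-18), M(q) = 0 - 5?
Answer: -125036406040/235298064251 ≈ -0.53140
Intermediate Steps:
M(q) = -5
S = -65 (S = -5*(-5 - 1*(-18)) = -5*(-5 + 18) = -5*13 = -65)
(-47108 + (S - 94)**2)/((-14111/280 + 4915/20459) + 41125) = (-47108 + (-65 - 94)**2)/((-14111/280 + 4915/20459) + 41125) = (-47108 + (-159)**2)/((-14111*1/280 + 4915*(1/20459)) + 41125) = (-47108 + 25281)/((-14111/280 + 4915/20459) + 41125) = -21827/(-287320749/5728520 + 41125) = -21827/235298064251/5728520 = -21827*5728520/235298064251 = -125036406040/235298064251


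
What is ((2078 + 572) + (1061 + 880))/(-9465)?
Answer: -4591/9465 ≈ -0.48505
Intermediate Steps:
((2078 + 572) + (1061 + 880))/(-9465) = (2650 + 1941)*(-1/9465) = 4591*(-1/9465) = -4591/9465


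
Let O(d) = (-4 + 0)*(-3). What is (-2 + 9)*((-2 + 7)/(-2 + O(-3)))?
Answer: 7/2 ≈ 3.5000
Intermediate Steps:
O(d) = 12 (O(d) = -4*(-3) = 12)
(-2 + 9)*((-2 + 7)/(-2 + O(-3))) = (-2 + 9)*((-2 + 7)/(-2 + 12)) = 7*(5/10) = 7*(5*(1/10)) = 7*(1/2) = 7/2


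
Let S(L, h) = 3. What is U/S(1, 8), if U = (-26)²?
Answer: 676/3 ≈ 225.33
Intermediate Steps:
U = 676
U/S(1, 8) = 676/3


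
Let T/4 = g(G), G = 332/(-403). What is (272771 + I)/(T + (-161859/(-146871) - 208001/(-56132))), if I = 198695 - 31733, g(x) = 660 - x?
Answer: 486989299338363276/2932683645217811 ≈ 166.06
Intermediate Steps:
G = -332/403 (G = 332*(-1/403) = -332/403 ≈ -0.82382)
T = 1065248/403 (T = 4*(660 - 1*(-332/403)) = 4*(660 + 332/403) = 4*(266312/403) = 1065248/403 ≈ 2643.3)
I = 166962
(272771 + I)/(T + (-161859/(-146871) - 208001/(-56132))) = (272771 + 166962)/(1065248/403 + (-161859/(-146871) - 208001/(-56132))) = 439733/(1065248/403 + (-161859*(-1/146871) - 208001*(-1/56132))) = 439733/(1065248/403 + (53953/48957 + 208001/56132)) = 439733/(1065248/403 + 13211594753/2748054324) = 439733/(2932683645217811/1107465892572) = 439733*(1107465892572/2932683645217811) = 486989299338363276/2932683645217811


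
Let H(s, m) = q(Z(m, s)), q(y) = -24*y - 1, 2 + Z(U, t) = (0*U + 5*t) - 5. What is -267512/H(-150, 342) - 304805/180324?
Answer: -53776226323/3275946108 ≈ -16.415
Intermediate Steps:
Z(U, t) = -7 + 5*t (Z(U, t) = -2 + ((0*U + 5*t) - 5) = -2 + ((0 + 5*t) - 5) = -2 + (5*t - 5) = -2 + (-5 + 5*t) = -7 + 5*t)
q(y) = -1 - 24*y
H(s, m) = 167 - 120*s (H(s, m) = -1 - 24*(-7 + 5*s) = -1 + (168 - 120*s) = 167 - 120*s)
-267512/H(-150, 342) - 304805/180324 = -267512/(167 - 120*(-150)) - 304805/180324 = -267512/(167 + 18000) - 304805*1/180324 = -267512/18167 - 304805/180324 = -53776226323/3275946108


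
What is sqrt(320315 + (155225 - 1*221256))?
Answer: 2*sqrt(63571) ≈ 504.27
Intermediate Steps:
sqrt(320315 + (155225 - 1*221256)) = sqrt(320315 + (155225 - 221256)) = sqrt(320315 - 66031) = sqrt(254284) = 2*sqrt(63571)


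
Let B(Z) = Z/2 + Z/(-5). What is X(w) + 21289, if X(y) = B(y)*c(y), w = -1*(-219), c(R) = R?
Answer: 356773/10 ≈ 35677.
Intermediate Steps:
w = 219
B(Z) = 3*Z/10 (B(Z) = Z*(½) + Z*(-⅕) = Z/2 - Z/5 = 3*Z/10)
X(y) = 3*y²/10 (X(y) = (3*y/10)*y = 3*y²/10)
X(w) + 21289 = (3/10)*219² + 21289 = (3/10)*47961 + 21289 = 143883/10 + 21289 = 356773/10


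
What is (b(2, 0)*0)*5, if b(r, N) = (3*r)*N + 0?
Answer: 0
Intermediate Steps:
b(r, N) = 3*N*r (b(r, N) = 3*N*r + 0 = 3*N*r)
(b(2, 0)*0)*5 = ((3*0*2)*0)*5 = (0*0)*5 = 0*5 = 0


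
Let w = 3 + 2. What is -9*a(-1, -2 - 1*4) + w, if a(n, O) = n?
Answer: 14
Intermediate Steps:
w = 5
-9*a(-1, -2 - 1*4) + w = -9*(-1) + 5 = 9 + 5 = 14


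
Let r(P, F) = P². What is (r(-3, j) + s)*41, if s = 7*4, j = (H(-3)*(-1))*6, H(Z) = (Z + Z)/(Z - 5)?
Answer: 1517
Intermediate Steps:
H(Z) = 2*Z/(-5 + Z) (H(Z) = (2*Z)/(-5 + Z) = 2*Z/(-5 + Z))
j = -9/2 (j = ((2*(-3)/(-5 - 3))*(-1))*6 = ((2*(-3)/(-8))*(-1))*6 = ((2*(-3)*(-⅛))*(-1))*6 = ((¾)*(-1))*6 = -¾*6 = -9/2 ≈ -4.5000)
s = 28
(r(-3, j) + s)*41 = ((-3)² + 28)*41 = (9 + 28)*41 = 37*41 = 1517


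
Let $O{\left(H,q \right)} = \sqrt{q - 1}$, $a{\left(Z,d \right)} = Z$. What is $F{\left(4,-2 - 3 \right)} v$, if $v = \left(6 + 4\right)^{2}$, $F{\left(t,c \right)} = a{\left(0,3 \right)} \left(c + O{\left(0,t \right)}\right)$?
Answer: $0$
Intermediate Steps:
$O{\left(H,q \right)} = \sqrt{-1 + q}$
$F{\left(t,c \right)} = 0$ ($F{\left(t,c \right)} = 0 \left(c + \sqrt{-1 + t}\right) = 0$)
$v = 100$ ($v = 10^{2} = 100$)
$F{\left(4,-2 - 3 \right)} v = 0 \cdot 100 = 0$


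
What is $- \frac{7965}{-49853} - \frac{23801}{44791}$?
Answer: $- \frac{829790938}{2232965723} \approx -0.37161$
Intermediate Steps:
$- \frac{7965}{-49853} - \frac{23801}{44791} = \left(-7965\right) \left(- \frac{1}{49853}\right) - \frac{23801}{44791} = \frac{7965}{49853} - \frac{23801}{44791} = - \frac{829790938}{2232965723}$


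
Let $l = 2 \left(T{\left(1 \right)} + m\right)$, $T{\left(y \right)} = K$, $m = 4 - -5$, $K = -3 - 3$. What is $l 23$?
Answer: $138$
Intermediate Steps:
$K = -6$
$m = 9$ ($m = 4 + 5 = 9$)
$T{\left(y \right)} = -6$
$l = 6$ ($l = 2 \left(-6 + 9\right) = 2 \cdot 3 = 6$)
$l 23 = 6 \cdot 23 = 138$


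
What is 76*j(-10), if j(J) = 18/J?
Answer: -684/5 ≈ -136.80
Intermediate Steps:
76*j(-10) = 76*(18/(-10)) = 76*(18*(-1/10)) = 76*(-9/5) = -684/5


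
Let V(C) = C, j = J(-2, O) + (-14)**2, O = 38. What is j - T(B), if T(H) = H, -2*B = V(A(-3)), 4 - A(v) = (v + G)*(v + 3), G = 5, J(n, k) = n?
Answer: 196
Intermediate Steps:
A(v) = 4 - (3 + v)*(5 + v) (A(v) = 4 - (v + 5)*(v + 3) = 4 - (5 + v)*(3 + v) = 4 - (3 + v)*(5 + v))
j = 194 (j = -2 + (-14)**2 = -2 + 196 = 194)
B = -2 (B = -(-11 - 1*(-3)**2 - 8*(-3))/2 = -(-11 - 1*9 + 24)/2 = -(-11 - 9 + 24)/2 = -1/2*4 = -2)
j - T(B) = 194 - 1*(-2) = 194 + 2 = 196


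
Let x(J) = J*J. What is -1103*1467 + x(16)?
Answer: -1617845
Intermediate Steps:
x(J) = J²
-1103*1467 + x(16) = -1103*1467 + 16² = -1618101 + 256 = -1617845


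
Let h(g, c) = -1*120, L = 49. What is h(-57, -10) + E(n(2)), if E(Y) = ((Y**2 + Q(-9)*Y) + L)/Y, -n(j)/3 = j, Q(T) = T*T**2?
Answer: -5179/6 ≈ -863.17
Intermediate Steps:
Q(T) = T**3
n(j) = -3*j
E(Y) = (49 + Y**2 - 729*Y)/Y (E(Y) = ((Y**2 + (-9)**3*Y) + 49)/Y = ((Y**2 - 729*Y) + 49)/Y = (49 + Y**2 - 729*Y)/Y)
h(g, c) = -120
h(-57, -10) + E(n(2)) = -120 + (-729 - 3*2 + 49/((-3*2))) = -120 + (-729 - 6 + 49/(-6)) = -120 + (-729 - 6 + 49*(-1/6)) = -120 + (-729 - 6 - 49/6) = -120 - 4459/6 = -5179/6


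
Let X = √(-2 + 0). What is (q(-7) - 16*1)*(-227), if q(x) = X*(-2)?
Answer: 3632 + 454*I*√2 ≈ 3632.0 + 642.05*I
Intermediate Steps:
X = I*√2 (X = √(-2) = I*√2 ≈ 1.4142*I)
q(x) = -2*I*√2 (q(x) = (I*√2)*(-2) = -2*I*√2)
(q(-7) - 16*1)*(-227) = (-2*I*√2 - 16*1)*(-227) = (-2*I*√2 - 16)*(-227) = (-16 - 2*I*√2)*(-227) = 3632 + 454*I*√2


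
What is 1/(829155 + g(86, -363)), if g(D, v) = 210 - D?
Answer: 1/829279 ≈ 1.2059e-6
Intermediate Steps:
1/(829155 + g(86, -363)) = 1/(829155 + (210 - 1*86)) = 1/(829155 + (210 - 86)) = 1/(829155 + 124) = 1/829279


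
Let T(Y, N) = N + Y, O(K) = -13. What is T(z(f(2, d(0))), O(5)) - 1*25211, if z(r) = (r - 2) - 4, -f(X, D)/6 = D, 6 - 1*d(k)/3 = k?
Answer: -25338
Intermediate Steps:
d(k) = 18 - 3*k
f(X, D) = -6*D
z(r) = -6 + r (z(r) = (-2 + r) - 4 = -6 + r)
T(z(f(2, d(0))), O(5)) - 1*25211 = (-13 + (-6 - 6*(18 - 3*0))) - 1*25211 = (-13 + (-6 - 6*(18 + 0))) - 25211 = (-13 + (-6 - 6*18)) - 25211 = (-13 + (-6 - 108)) - 25211 = (-13 - 114) - 25211 = -127 - 25211 = -25338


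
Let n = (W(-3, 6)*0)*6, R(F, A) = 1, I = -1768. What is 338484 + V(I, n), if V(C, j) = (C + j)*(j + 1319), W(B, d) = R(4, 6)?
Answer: -1993508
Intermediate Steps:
W(B, d) = 1
n = 0 (n = (1*0)*6 = 0*6 = 0)
V(C, j) = (1319 + j)*(C + j) (V(C, j) = (C + j)*(1319 + j) = (1319 + j)*(C + j))
338484 + V(I, n) = 338484 + (0**2 + 1319*(-1768) + 1319*0 - 1768*0) = 338484 + (0 - 2331992 + 0 + 0) = 338484 - 2331992 = -1993508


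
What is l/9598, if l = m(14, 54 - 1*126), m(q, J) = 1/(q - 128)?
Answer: -1/1094172 ≈ -9.1393e-7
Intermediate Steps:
m(q, J) = 1/(-128 + q)
l = -1/114 (l = 1/(-128 + 14) = 1/(-114) = -1/114 ≈ -0.0087719)
l/9598 = -1/114/9598 = -1/114*1/9598 = -1/1094172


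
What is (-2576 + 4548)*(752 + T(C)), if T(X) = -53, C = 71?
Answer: 1378428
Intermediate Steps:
(-2576 + 4548)*(752 + T(C)) = (-2576 + 4548)*(752 - 53) = 1972*699 = 1378428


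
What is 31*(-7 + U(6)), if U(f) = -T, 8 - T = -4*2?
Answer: -713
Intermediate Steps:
T = 16 (T = 8 - (-4)*2 = 8 - 1*(-8) = 8 + 8 = 16)
U(f) = -16 (U(f) = -1*16 = -16)
31*(-7 + U(6)) = 31*(-7 - 16) = 31*(-23) = -713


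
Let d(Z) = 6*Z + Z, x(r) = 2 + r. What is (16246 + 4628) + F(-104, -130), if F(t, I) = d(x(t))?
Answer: 20160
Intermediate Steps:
d(Z) = 7*Z
F(t, I) = 14 + 7*t (F(t, I) = 7*(2 + t) = 14 + 7*t)
(16246 + 4628) + F(-104, -130) = (16246 + 4628) + (14 + 7*(-104)) = 20874 + (14 - 728) = 20874 - 714 = 20160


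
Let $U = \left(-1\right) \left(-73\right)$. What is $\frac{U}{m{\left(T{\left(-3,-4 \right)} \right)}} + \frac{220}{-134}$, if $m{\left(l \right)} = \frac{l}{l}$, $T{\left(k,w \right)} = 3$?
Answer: $\frac{4781}{67} \approx 71.358$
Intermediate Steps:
$U = 73$
$m{\left(l \right)} = 1$
$\frac{U}{m{\left(T{\left(-3,-4 \right)} \right)}} + \frac{220}{-134} = \frac{73}{1} + \frac{220}{-134} = 73 \cdot 1 + 220 \left(- \frac{1}{134}\right) = 73 - \frac{110}{67} = \frac{4781}{67}$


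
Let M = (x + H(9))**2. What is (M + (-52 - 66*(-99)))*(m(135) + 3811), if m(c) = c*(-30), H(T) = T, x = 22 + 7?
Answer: -1894314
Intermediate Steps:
x = 29
m(c) = -30*c
M = 1444 (M = (29 + 9)**2 = 38**2 = 1444)
(M + (-52 - 66*(-99)))*(m(135) + 3811) = (1444 + (-52 - 66*(-99)))*(-30*135 + 3811) = (1444 + (-52 + 6534))*(-4050 + 3811) = (1444 + 6482)*(-239) = 7926*(-239) = -1894314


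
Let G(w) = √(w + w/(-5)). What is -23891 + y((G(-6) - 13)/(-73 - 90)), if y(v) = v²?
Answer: -3173799074/132845 - 52*I*√30/132845 ≈ -23891.0 - 0.002144*I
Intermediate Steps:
G(w) = 2*√5*√w/5 (G(w) = √(w + w*(-⅕)) = √(w - w/5) = √(4*w/5) = 2*√5*√w/5)
-23891 + y((G(-6) - 13)/(-73 - 90)) = -23891 + ((2*√5*√(-6)/5 - 13)/(-73 - 90))² = -23891 + ((2*√5*(I*√6)/5 - 13)/(-163))² = -23891 + ((2*I*√30/5 - 13)*(-1/163))² = -23891 + ((-13 + 2*I*√30/5)*(-1/163))² = -23891 + (13/163 - 2*I*√30/815)²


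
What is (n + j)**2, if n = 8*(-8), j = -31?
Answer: 9025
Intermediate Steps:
n = -64
(n + j)**2 = (-64 - 31)**2 = (-95)**2 = 9025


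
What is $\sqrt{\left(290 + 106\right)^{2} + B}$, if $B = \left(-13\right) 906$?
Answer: $\sqrt{145038} \approx 380.84$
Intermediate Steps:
$B = -11778$
$\sqrt{\left(290 + 106\right)^{2} + B} = \sqrt{\left(290 + 106\right)^{2} - 11778} = \sqrt{396^{2} - 11778} = \sqrt{156816 - 11778} = \sqrt{145038}$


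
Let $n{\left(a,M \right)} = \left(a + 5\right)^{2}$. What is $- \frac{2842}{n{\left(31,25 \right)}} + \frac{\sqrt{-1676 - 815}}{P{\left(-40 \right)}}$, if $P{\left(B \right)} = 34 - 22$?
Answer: $- \frac{1421}{648} + \frac{i \sqrt{2491}}{12} \approx -2.1929 + 4.1592 i$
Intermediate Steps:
$P{\left(B \right)} = 12$
$n{\left(a,M \right)} = \left(5 + a\right)^{2}$
$- \frac{2842}{n{\left(31,25 \right)}} + \frac{\sqrt{-1676 - 815}}{P{\left(-40 \right)}} = - \frac{2842}{\left(5 + 31\right)^{2}} + \frac{\sqrt{-1676 - 815}}{12} = - \frac{2842}{36^{2}} + \sqrt{-2491} \cdot \frac{1}{12} = - \frac{2842}{1296} + i \sqrt{2491} \cdot \frac{1}{12} = \left(-2842\right) \frac{1}{1296} + \frac{i \sqrt{2491}}{12} = - \frac{1421}{648} + \frac{i \sqrt{2491}}{12}$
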